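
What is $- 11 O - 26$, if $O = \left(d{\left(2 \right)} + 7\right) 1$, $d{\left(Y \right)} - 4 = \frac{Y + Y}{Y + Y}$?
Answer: $-158$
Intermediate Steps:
$d{\left(Y \right)} = 5$ ($d{\left(Y \right)} = 4 + \frac{Y + Y}{Y + Y} = 4 + \frac{2 Y}{2 Y} = 4 + 2 Y \frac{1}{2 Y} = 4 + 1 = 5$)
$O = 12$ ($O = \left(5 + 7\right) 1 = 12 \cdot 1 = 12$)
$- 11 O - 26 = \left(-11\right) 12 - 26 = -132 - 26 = -158$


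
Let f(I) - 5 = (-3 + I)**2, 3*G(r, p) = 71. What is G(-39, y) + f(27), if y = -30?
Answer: 1814/3 ≈ 604.67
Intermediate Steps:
G(r, p) = 71/3 (G(r, p) = (1/3)*71 = 71/3)
f(I) = 5 + (-3 + I)**2
G(-39, y) + f(27) = 71/3 + (5 + (-3 + 27)**2) = 71/3 + (5 + 24**2) = 71/3 + (5 + 576) = 71/3 + 581 = 1814/3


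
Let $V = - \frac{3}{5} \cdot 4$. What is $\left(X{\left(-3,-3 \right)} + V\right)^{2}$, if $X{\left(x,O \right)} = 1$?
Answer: $\frac{49}{25} \approx 1.96$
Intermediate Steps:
$V = - \frac{12}{5}$ ($V = \left(-3\right) \frac{1}{5} \cdot 4 = \left(- \frac{3}{5}\right) 4 = - \frac{12}{5} \approx -2.4$)
$\left(X{\left(-3,-3 \right)} + V\right)^{2} = \left(1 - \frac{12}{5}\right)^{2} = \left(- \frac{7}{5}\right)^{2} = \frac{49}{25}$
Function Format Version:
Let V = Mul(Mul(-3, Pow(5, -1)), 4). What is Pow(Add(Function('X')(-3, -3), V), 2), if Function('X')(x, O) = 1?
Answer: Rational(49, 25) ≈ 1.9600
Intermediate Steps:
V = Rational(-12, 5) (V = Mul(Mul(-3, Rational(1, 5)), 4) = Mul(Rational(-3, 5), 4) = Rational(-12, 5) ≈ -2.4000)
Pow(Add(Function('X')(-3, -3), V), 2) = Pow(Add(1, Rational(-12, 5)), 2) = Pow(Rational(-7, 5), 2) = Rational(49, 25)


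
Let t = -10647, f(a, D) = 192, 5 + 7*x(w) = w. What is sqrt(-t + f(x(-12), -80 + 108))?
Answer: sqrt(10839) ≈ 104.11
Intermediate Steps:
x(w) = -5/7 + w/7
sqrt(-t + f(x(-12), -80 + 108)) = sqrt(-1*(-10647) + 192) = sqrt(10647 + 192) = sqrt(10839)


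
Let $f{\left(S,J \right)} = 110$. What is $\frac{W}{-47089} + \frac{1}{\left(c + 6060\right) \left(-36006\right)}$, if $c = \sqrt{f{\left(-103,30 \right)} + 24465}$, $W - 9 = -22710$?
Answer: $\frac{142841727318761}{296298584278235} + \frac{\sqrt{983}}{264277018830} \approx 0.48209$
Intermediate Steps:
$W = -22701$ ($W = 9 - 22710 = -22701$)
$c = 5 \sqrt{983}$ ($c = \sqrt{110 + 24465} = \sqrt{24575} = 5 \sqrt{983} \approx 156.76$)
$\frac{W}{-47089} + \frac{1}{\left(c + 6060\right) \left(-36006\right)} = - \frac{22701}{-47089} + \frac{1}{\left(5 \sqrt{983} + 6060\right) \left(-36006\right)} = \left(-22701\right) \left(- \frac{1}{47089}\right) + \frac{1}{6060 + 5 \sqrt{983}} \left(- \frac{1}{36006}\right) = \frac{3243}{6727} - \frac{1}{36006 \left(6060 + 5 \sqrt{983}\right)}$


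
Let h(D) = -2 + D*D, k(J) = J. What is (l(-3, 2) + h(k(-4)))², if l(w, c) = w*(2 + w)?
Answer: 289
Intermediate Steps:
h(D) = -2 + D²
(l(-3, 2) + h(k(-4)))² = (-3*(2 - 3) + (-2 + (-4)²))² = (-3*(-1) + (-2 + 16))² = (3 + 14)² = 17² = 289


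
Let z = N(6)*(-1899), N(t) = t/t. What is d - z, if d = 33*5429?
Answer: 181056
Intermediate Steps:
N(t) = 1
d = 179157
z = -1899 (z = 1*(-1899) = -1899)
d - z = 179157 - 1*(-1899) = 179157 + 1899 = 181056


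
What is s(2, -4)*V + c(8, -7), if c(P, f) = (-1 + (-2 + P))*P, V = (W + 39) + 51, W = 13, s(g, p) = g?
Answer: 246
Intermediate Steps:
V = 103 (V = (13 + 39) + 51 = 52 + 51 = 103)
c(P, f) = P*(-3 + P) (c(P, f) = (-3 + P)*P = P*(-3 + P))
s(2, -4)*V + c(8, -7) = 2*103 + 8*(-3 + 8) = 206 + 8*5 = 206 + 40 = 246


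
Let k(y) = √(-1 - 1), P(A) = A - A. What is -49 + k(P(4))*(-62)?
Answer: -49 - 62*I*√2 ≈ -49.0 - 87.681*I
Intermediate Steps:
P(A) = 0
k(y) = I*√2 (k(y) = √(-2) = I*√2)
-49 + k(P(4))*(-62) = -49 + (I*√2)*(-62) = -49 - 62*I*√2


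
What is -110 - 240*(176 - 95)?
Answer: -19550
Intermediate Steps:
-110 - 240*(176 - 95) = -110 - 240*81 = -110 - 19440 = -19550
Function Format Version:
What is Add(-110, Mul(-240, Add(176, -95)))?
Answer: -19550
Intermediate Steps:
Add(-110, Mul(-240, Add(176, -95))) = Add(-110, Mul(-240, 81)) = Add(-110, -19440) = -19550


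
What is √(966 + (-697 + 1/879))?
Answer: 2*√51960327/879 ≈ 16.401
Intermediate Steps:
√(966 + (-697 + 1/879)) = √(966 - 612662/879) = √(236452/879) = 2*√51960327/879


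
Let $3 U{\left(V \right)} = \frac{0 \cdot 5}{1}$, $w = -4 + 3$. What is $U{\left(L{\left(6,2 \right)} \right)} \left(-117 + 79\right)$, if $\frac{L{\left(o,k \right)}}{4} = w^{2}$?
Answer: $0$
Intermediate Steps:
$w = -1$
$L{\left(o,k \right)} = 4$ ($L{\left(o,k \right)} = 4 \left(-1\right)^{2} = 4 \cdot 1 = 4$)
$U{\left(V \right)} = 0$ ($U{\left(V \right)} = \frac{0 \cdot 5 \cdot 1^{-1}}{3} = \frac{0 \cdot 1}{3} = \frac{1}{3} \cdot 0 = 0$)
$U{\left(L{\left(6,2 \right)} \right)} \left(-117 + 79\right) = 0 \left(-117 + 79\right) = 0 \left(-38\right) = 0$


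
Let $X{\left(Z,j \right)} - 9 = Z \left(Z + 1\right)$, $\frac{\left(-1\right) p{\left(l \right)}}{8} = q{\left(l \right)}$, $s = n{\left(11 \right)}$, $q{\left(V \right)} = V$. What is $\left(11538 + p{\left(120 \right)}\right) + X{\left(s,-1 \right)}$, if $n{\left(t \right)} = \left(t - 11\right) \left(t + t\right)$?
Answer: $10587$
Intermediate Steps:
$n{\left(t \right)} = 2 t \left(-11 + t\right)$ ($n{\left(t \right)} = \left(-11 + t\right) 2 t = 2 t \left(-11 + t\right)$)
$s = 0$ ($s = 2 \cdot 11 \left(-11 + 11\right) = 2 \cdot 11 \cdot 0 = 0$)
$p{\left(l \right)} = - 8 l$
$X{\left(Z,j \right)} = 9 + Z \left(1 + Z\right)$ ($X{\left(Z,j \right)} = 9 + Z \left(Z + 1\right) = 9 + Z \left(1 + Z\right)$)
$\left(11538 + p{\left(120 \right)}\right) + X{\left(s,-1 \right)} = \left(11538 - 960\right) + \left(9 + 0 + 0^{2}\right) = \left(11538 - 960\right) + \left(9 + 0 + 0\right) = 10578 + 9 = 10587$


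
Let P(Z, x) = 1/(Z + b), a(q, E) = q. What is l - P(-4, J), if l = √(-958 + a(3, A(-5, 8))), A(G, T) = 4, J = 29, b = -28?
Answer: 1/32 + I*√955 ≈ 0.03125 + 30.903*I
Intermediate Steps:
l = I*√955 (l = √(-958 + 3) = √(-955) = I*√955 ≈ 30.903*I)
P(Z, x) = 1/(-28 + Z) (P(Z, x) = 1/(Z - 28) = 1/(-28 + Z))
l - P(-4, J) = I*√955 - 1/(-28 - 4) = I*√955 - 1/(-32) = I*√955 - 1*(-1/32) = I*√955 + 1/32 = 1/32 + I*√955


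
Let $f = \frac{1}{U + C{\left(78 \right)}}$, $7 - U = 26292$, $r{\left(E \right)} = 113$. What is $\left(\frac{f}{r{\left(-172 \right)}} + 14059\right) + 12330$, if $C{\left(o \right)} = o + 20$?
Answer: $\frac{78088507958}{2959131} \approx 26389.0$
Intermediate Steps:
$C{\left(o \right)} = 20 + o$
$U = -26285$ ($U = 7 - 26292 = -26285$)
$f = - \frac{1}{26187}$ ($f = \frac{1}{-26285 + \left(20 + 78\right)} = \frac{1}{-26285 + 98} = \frac{1}{-26187} = - \frac{1}{26187} \approx -3.8187 \cdot 10^{-5}$)
$\left(\frac{f}{r{\left(-172 \right)}} + 14059\right) + 12330 = \left(- \frac{1}{26187 \cdot 113} + 14059\right) + 12330 = \left(\left(- \frac{1}{26187}\right) \frac{1}{113} + 14059\right) + 12330 = \left(- \frac{1}{2959131} + 14059\right) + 12330 = \frac{41602422728}{2959131} + 12330 = \frac{78088507958}{2959131}$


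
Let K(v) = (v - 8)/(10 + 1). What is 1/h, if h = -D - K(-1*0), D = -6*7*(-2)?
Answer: -11/916 ≈ -0.012009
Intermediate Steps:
K(v) = -8/11 + v/11 (K(v) = (-8 + v)/11 = (-8 + v)*(1/11) = -8/11 + v/11)
D = 84 (D = -42*(-2) = 84)
h = -916/11 (h = -1*84 - (-8/11 + (-1*0)/11) = -84 - (-8/11 + (1/11)*0) = -84 - (-8/11 + 0) = -84 - 1*(-8/11) = -84 + 8/11 = -916/11 ≈ -83.273)
1/h = 1/(-916/11) = -11/916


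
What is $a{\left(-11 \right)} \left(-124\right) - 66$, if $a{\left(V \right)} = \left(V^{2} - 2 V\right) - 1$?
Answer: $-17674$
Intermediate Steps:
$a{\left(V \right)} = -1 + V^{2} - 2 V$
$a{\left(-11 \right)} \left(-124\right) - 66 = \left(-1 + \left(-11\right)^{2} - -22\right) \left(-124\right) - 66 = \left(-1 + 121 + 22\right) \left(-124\right) - 66 = 142 \left(-124\right) - 66 = -17608 - 66 = -17674$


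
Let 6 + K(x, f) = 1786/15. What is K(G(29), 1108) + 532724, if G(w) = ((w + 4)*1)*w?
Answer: 7992556/15 ≈ 5.3284e+5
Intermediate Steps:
G(w) = w*(4 + w) (G(w) = ((4 + w)*1)*w = (4 + w)*w = w*(4 + w))
K(x, f) = 1696/15 (K(x, f) = -6 + 1786/15 = 1696/15)
K(G(29), 1108) + 532724 = 1696/15 + 532724 = 7992556/15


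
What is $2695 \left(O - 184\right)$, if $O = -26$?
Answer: $-565950$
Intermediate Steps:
$2695 \left(O - 184\right) = 2695 \left(-26 - 184\right) = 2695 \left(-210\right) = -565950$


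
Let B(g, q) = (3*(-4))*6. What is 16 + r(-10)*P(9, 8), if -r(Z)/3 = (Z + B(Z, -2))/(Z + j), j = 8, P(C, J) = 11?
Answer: -1337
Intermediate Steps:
B(g, q) = -72 (B(g, q) = -12*6 = -72)
r(Z) = -3*(-72 + Z)/(8 + Z) (r(Z) = -3*(Z - 72)/(Z + 8) = -3*(-72 + Z)/(8 + Z))
16 + r(-10)*P(9, 8) = 16 + (3*(72 - 1*(-10))/(8 - 10))*11 = 16 + (3*(72 + 10)/(-2))*11 = 16 + (3*(-½)*82)*11 = 16 - 123*11 = 16 - 1353 = -1337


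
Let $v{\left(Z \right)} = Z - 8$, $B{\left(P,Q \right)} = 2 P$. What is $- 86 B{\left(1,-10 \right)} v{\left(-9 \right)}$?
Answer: $2924$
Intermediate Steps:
$v{\left(Z \right)} = -8 + Z$
$- 86 B{\left(1,-10 \right)} v{\left(-9 \right)} = - 86 \cdot 2 \cdot 1 \left(-8 - 9\right) = \left(-86\right) 2 \left(-17\right) = \left(-172\right) \left(-17\right) = 2924$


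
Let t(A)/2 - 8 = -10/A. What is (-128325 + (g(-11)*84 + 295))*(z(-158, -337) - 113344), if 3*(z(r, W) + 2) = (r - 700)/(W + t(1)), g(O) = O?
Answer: 453105669800/31 ≈ 1.4616e+10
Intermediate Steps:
t(A) = 16 - 20/A (t(A) = 16 + 2*(-10/A) = 16 - 20/A)
z(r, W) = -2 + (-700 + r)/(3*(-4 + W)) (z(r, W) = -2 + ((r - 700)/(W + (16 - 20/1)))/3 = -2 + ((-700 + r)/(W + (16 - 20*1)))/3 = -2 + ((-700 + r)/(W + (16 - 20)))/3 = -2 + ((-700 + r)/(W - 4))/3 = -2 + ((-700 + r)/(-4 + W))/3 = -2 + (-700 + r)/(3*(-4 + W)))
(-128325 + (g(-11)*84 + 295))*(z(-158, -337) - 113344) = (-128325 + (-11*84 + 295))*((-676 - 158 - 6*(-337))/(3*(-4 - 337)) - 113344) = (-128325 + (-924 + 295))*((⅓)*(-676 - 158 + 2022)/(-341) - 113344) = (-128325 - 629)*((⅓)*(-1/341)*1188 - 113344) = -128954*(-36/31 - 113344) = -128954*(-3513700/31) = 453105669800/31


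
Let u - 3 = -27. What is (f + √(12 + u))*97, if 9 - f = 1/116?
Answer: 101171/116 + 194*I*√3 ≈ 872.16 + 336.02*I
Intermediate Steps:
u = -24 (u = 3 - 27 = -24)
f = 1043/116 (f = 9 - 1/116 = 1043/116 ≈ 8.9914)
(f + √(12 + u))*97 = (1043/116 + √(12 - 24))*97 = (1043/116 + √(-12))*97 = (1043/116 + 2*I*√3)*97 = 101171/116 + 194*I*√3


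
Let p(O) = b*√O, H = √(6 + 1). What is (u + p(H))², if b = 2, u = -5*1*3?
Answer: (15 - 2*7^(¼))² ≈ 137.99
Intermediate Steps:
u = -15 (u = -5*3 = -15)
H = √7 ≈ 2.6458
p(O) = 2*√O
(u + p(H))² = (-15 + 2*√(√7))² = (-15 + 2*7^(¼))²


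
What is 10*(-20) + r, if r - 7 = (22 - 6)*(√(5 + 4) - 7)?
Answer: -257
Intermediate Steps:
r = -57 (r = 7 + (22 - 6)*(√(5 + 4) - 7) = 7 + 16*(√9 - 7) = 7 + 16*(3 - 7) = 7 + 16*(-4) = 7 - 64 = -57)
10*(-20) + r = 10*(-20) - 57 = -200 - 57 = -257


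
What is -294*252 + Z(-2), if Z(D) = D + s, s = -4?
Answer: -74094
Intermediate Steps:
Z(D) = -4 + D (Z(D) = D - 4 = -4 + D)
-294*252 + Z(-2) = -294*252 + (-4 - 2) = -74088 - 6 = -74094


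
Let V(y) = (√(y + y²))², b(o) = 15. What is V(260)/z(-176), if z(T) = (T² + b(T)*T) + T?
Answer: 3393/1408 ≈ 2.4098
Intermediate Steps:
z(T) = T² + 16*T (z(T) = (T² + 15*T) + T = T² + 16*T)
V(y) = y + y²
V(260)/z(-176) = (260*(1 + 260))/((-176*(16 - 176))) = (260*261)/((-176*(-160))) = 67860/28160 = 67860*(1/28160) = 3393/1408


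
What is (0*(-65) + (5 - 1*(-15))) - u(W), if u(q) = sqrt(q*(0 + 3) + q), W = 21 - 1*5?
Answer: 12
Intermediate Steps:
W = 16 (W = 21 - 5 = 16)
u(q) = 2*sqrt(q) (u(q) = sqrt(q*3 + q) = sqrt(3*q + q) = sqrt(4*q) = 2*sqrt(q))
(0*(-65) + (5 - 1*(-15))) - u(W) = (0*(-65) + (5 - 1*(-15))) - 2*sqrt(16) = (0 + (5 + 15)) - 2*4 = (0 + 20) - 1*8 = 20 - 8 = 12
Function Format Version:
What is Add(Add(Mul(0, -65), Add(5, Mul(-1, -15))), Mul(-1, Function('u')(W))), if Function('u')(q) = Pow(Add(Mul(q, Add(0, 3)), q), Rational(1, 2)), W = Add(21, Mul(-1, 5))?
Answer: 12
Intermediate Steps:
W = 16 (W = Add(21, -5) = 16)
Function('u')(q) = Mul(2, Pow(q, Rational(1, 2))) (Function('u')(q) = Pow(Add(Mul(q, 3), q), Rational(1, 2)) = Pow(Add(Mul(3, q), q), Rational(1, 2)) = Pow(Mul(4, q), Rational(1, 2)) = Mul(2, Pow(q, Rational(1, 2))))
Add(Add(Mul(0, -65), Add(5, Mul(-1, -15))), Mul(-1, Function('u')(W))) = Add(Add(Mul(0, -65), Add(5, Mul(-1, -15))), Mul(-1, Mul(2, Pow(16, Rational(1, 2))))) = Add(Add(0, Add(5, 15)), Mul(-1, Mul(2, 4))) = Add(Add(0, 20), Mul(-1, 8)) = Add(20, -8) = 12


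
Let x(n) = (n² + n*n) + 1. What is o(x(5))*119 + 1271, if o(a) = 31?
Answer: 4960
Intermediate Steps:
x(n) = 1 + 2*n² (x(n) = (n² + n²) + 1 = 2*n² + 1 = 1 + 2*n²)
o(x(5))*119 + 1271 = 31*119 + 1271 = 3689 + 1271 = 4960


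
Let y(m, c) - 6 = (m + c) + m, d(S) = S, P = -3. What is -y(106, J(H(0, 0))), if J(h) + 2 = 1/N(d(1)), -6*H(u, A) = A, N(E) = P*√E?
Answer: -647/3 ≈ -215.67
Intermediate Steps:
N(E) = -3*√E
H(u, A) = -A/6
J(h) = -7/3 (J(h) = -2 + 1/(-3*√1) = -2 + 1/(-3*1) = -2 + 1/(-3) = -2 - ⅓ = -7/3)
y(m, c) = 6 + c + 2*m (y(m, c) = 6 + ((m + c) + m) = 6 + ((c + m) + m) = 6 + (c + 2*m) = 6 + c + 2*m)
-y(106, J(H(0, 0))) = -(6 - 7/3 + 2*106) = -(6 - 7/3 + 212) = -1*647/3 = -647/3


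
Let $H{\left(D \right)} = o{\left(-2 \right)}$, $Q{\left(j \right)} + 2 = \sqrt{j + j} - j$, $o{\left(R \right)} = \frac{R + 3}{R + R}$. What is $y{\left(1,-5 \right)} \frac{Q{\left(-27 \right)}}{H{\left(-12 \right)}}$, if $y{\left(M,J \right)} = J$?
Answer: $500 + 60 i \sqrt{6} \approx 500.0 + 146.97 i$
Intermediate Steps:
$o{\left(R \right)} = \frac{3 + R}{2 R}$
$Q{\left(j \right)} = -2 - j + \sqrt{2} \sqrt{j}$ ($Q{\left(j \right)} = -2 - \left(j - \sqrt{j + j}\right) = -2 - \left(j - \sqrt{2} \sqrt{j}\right) = -2 + \left(\sqrt{2} \sqrt{j} - j\right) = -2 + \left(- j + \sqrt{2} \sqrt{j}\right) = -2 - j + \sqrt{2} \sqrt{j}$)
$H{\left(D \right)} = - \frac{1}{4}$ ($H{\left(D \right)} = \frac{3 - 2}{2 \left(-2\right)} = \frac{1}{2} \left(- \frac{1}{2}\right) 1 = - \frac{1}{4}$)
$y{\left(1,-5 \right)} \frac{Q{\left(-27 \right)}}{H{\left(-12 \right)}} = - 5 \frac{-2 - -27 + \sqrt{2} \sqrt{-27}}{- \frac{1}{4}} = - 5 \left(-2 + 27 + \sqrt{2} \cdot 3 i \sqrt{3}\right) \left(-4\right) = - 5 \left(-2 + 27 + 3 i \sqrt{6}\right) \left(-4\right) = - 5 \left(25 + 3 i \sqrt{6}\right) \left(-4\right) = - 5 \left(-100 - 12 i \sqrt{6}\right) = 500 + 60 i \sqrt{6}$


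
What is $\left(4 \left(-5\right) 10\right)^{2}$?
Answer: $40000$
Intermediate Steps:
$\left(4 \left(-5\right) 10\right)^{2} = \left(\left(-20\right) 10\right)^{2} = \left(-200\right)^{2} = 40000$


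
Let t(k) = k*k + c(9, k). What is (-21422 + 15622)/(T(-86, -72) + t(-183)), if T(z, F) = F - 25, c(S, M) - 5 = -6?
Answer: -5800/33391 ≈ -0.17370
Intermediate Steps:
c(S, M) = -1 (c(S, M) = 5 - 6 = -1)
T(z, F) = -25 + F
t(k) = -1 + k² (t(k) = k*k - 1 = k² - 1 = -1 + k²)
(-21422 + 15622)/(T(-86, -72) + t(-183)) = (-21422 + 15622)/((-25 - 72) + (-1 + (-183)²)) = -5800/(-97 + (-1 + 33489)) = -5800/(-97 + 33488) = -5800/33391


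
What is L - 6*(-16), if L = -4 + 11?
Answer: 103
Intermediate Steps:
L = 7
L - 6*(-16) = 7 - 6*(-16) = 7 + 96 = 103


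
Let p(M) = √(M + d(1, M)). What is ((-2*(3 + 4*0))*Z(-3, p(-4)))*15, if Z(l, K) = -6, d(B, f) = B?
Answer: 540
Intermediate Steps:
p(M) = √(1 + M) (p(M) = √(M + 1) = √(1 + M))
((-2*(3 + 4*0))*Z(-3, p(-4)))*15 = (-2*(3 + 4*0)*(-6))*15 = (-2*(3 + 0)*(-6))*15 = (-2*3*(-6))*15 = -6*(-6)*15 = 36*15 = 540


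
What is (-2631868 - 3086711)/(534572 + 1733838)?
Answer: -5718579/2268410 ≈ -2.5210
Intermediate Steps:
(-2631868 - 3086711)/(534572 + 1733838) = -5718579/2268410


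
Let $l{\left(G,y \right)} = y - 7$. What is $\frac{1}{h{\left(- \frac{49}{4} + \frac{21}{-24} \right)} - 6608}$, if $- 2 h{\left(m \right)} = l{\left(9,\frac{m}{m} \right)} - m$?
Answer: $- \frac{16}{105785} \approx -0.00015125$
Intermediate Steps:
$l{\left(G,y \right)} = -7 + y$
$h{\left(m \right)} = 3 + \frac{m}{2}$ ($h{\left(m \right)} = - \frac{\left(-7 + \frac{m}{m}\right) - m}{2} = - \frac{\left(-7 + 1\right) - m}{2} = - \frac{-6 - m}{2} = 3 + \frac{m}{2}$)
$\frac{1}{h{\left(- \frac{49}{4} + \frac{21}{-24} \right)} - 6608} = \frac{1}{\left(3 + \frac{- \frac{49}{4} + \frac{21}{-24}}{2}\right) - 6608} = \frac{1}{\left(3 + \frac{\left(-49\right) \frac{1}{4} + 21 \left(- \frac{1}{24}\right)}{2}\right) - 6608} = \frac{1}{\left(3 + \frac{- \frac{49}{4} - \frac{7}{8}}{2}\right) - 6608} = \frac{1}{\left(3 + \frac{1}{2} \left(- \frac{105}{8}\right)\right) - 6608} = \frac{1}{\left(3 - \frac{105}{16}\right) - 6608} = \frac{1}{- \frac{57}{16} - 6608} = \frac{1}{- \frac{105785}{16}} = - \frac{16}{105785}$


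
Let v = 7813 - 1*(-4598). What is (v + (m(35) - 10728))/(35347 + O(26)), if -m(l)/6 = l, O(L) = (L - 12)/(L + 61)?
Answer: 128151/3075203 ≈ 0.041672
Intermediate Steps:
O(L) = (-12 + L)/(61 + L)
v = 12411 (v = 7813 + 4598 = 12411)
m(l) = -6*l
(v + (m(35) - 10728))/(35347 + O(26)) = (12411 + (-6*35 - 10728))/(35347 + (-12 + 26)/(61 + 26)) = (12411 + (-210 - 10728))/(35347 + 14/87) = (12411 - 10938)/(35347 + (1/87)*14) = 1473/(35347 + 14/87) = 1473/(3075203/87) = 1473*(87/3075203) = 128151/3075203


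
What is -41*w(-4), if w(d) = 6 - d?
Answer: -410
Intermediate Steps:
-41*w(-4) = -41*(6 - 1*(-4)) = -41*(6 + 4) = -41*10 = -410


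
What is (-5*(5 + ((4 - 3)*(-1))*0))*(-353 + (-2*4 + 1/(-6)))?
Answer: 54175/6 ≈ 9029.2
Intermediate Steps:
(-5*(5 + ((4 - 3)*(-1))*0))*(-353 + (-2*4 + 1/(-6))) = (-5*(5 + (1*(-1))*0))*(-353 + (-8 - ⅙)) = (-5*(5 - 1*0))*(-353 - 49/6) = -5*(5 + 0)*(-2167/6) = -5*5*(-2167/6) = -25*(-2167/6) = 54175/6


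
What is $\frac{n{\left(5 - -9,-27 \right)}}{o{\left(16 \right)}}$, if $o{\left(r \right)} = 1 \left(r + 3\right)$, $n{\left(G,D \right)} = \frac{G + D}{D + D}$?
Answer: $\frac{13}{1026} \approx 0.012671$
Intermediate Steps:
$n{\left(G,D \right)} = \frac{D + G}{2 D}$
$o{\left(r \right)} = 3 + r$ ($o{\left(r \right)} = 1 \left(3 + r\right) = 3 + r$)
$\frac{n{\left(5 - -9,-27 \right)}}{o{\left(16 \right)}} = \frac{\frac{1}{2} \frac{1}{-27} \left(-27 + \left(5 - -9\right)\right)}{3 + 16} = \frac{\frac{1}{2} \left(- \frac{1}{27}\right) \left(-27 + \left(5 + 9\right)\right)}{19} = \frac{1}{2} \left(- \frac{1}{27}\right) \left(-27 + 14\right) \frac{1}{19} = \frac{1}{2} \left(- \frac{1}{27}\right) \left(-13\right) \frac{1}{19} = \frac{13}{54} \cdot \frac{1}{19} = \frac{13}{1026}$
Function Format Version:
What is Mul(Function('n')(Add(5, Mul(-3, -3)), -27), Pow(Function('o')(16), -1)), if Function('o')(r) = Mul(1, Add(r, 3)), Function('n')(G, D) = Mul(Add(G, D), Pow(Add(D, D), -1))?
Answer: Rational(13, 1026) ≈ 0.012671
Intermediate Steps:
Function('n')(G, D) = Mul(Rational(1, 2), Pow(D, -1), Add(D, G)) (Function('n')(G, D) = Mul(Add(D, G), Pow(Mul(2, D), -1)) = Mul(Add(D, G), Mul(Rational(1, 2), Pow(D, -1))) = Mul(Rational(1, 2), Pow(D, -1), Add(D, G)))
Function('o')(r) = Add(3, r) (Function('o')(r) = Mul(1, Add(3, r)) = Add(3, r))
Mul(Function('n')(Add(5, Mul(-3, -3)), -27), Pow(Function('o')(16), -1)) = Mul(Mul(Rational(1, 2), Pow(-27, -1), Add(-27, Add(5, Mul(-3, -3)))), Pow(Add(3, 16), -1)) = Mul(Mul(Rational(1, 2), Rational(-1, 27), Add(-27, Add(5, 9))), Pow(19, -1)) = Mul(Mul(Rational(1, 2), Rational(-1, 27), Add(-27, 14)), Rational(1, 19)) = Mul(Mul(Rational(1, 2), Rational(-1, 27), -13), Rational(1, 19)) = Mul(Rational(13, 54), Rational(1, 19)) = Rational(13, 1026)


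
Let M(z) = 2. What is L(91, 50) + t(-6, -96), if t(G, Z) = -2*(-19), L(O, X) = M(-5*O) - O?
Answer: -51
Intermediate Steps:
L(O, X) = 2 - O
t(G, Z) = 38
L(91, 50) + t(-6, -96) = (2 - 1*91) + 38 = (2 - 91) + 38 = -89 + 38 = -51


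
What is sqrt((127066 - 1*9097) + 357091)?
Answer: 2*sqrt(118765) ≈ 689.25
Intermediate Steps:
sqrt((127066 - 1*9097) + 357091) = sqrt((127066 - 9097) + 357091) = sqrt(117969 + 357091) = sqrt(475060) = 2*sqrt(118765)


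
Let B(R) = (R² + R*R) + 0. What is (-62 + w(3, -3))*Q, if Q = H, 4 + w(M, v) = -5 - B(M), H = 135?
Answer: -12015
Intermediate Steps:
B(R) = 2*R² (B(R) = (R² + R²) + 0 = 2*R² + 0 = 2*R²)
w(M, v) = -9 - 2*M² (w(M, v) = -4 + (-5 - 2*M²) = -9 - 2*M²)
Q = 135
(-62 + w(3, -3))*Q = (-62 + (-9 - 2*3²))*135 = (-62 + (-9 - 2*9))*135 = (-62 + (-9 - 18))*135 = (-62 - 27)*135 = -89*135 = -12015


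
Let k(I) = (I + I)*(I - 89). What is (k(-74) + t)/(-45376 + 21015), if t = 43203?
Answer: -67327/24361 ≈ -2.7637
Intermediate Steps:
k(I) = 2*I*(-89 + I) (k(I) = (2*I)*(-89 + I) = 2*I*(-89 + I))
(k(-74) + t)/(-45376 + 21015) = (2*(-74)*(-89 - 74) + 43203)/(-45376 + 21015) = (2*(-74)*(-163) + 43203)/(-24361) = (24124 + 43203)*(-1/24361) = 67327*(-1/24361) = -67327/24361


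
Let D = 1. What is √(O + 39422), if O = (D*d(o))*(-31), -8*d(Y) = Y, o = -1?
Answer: √630690/4 ≈ 198.54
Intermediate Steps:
d(Y) = -Y/8
O = -31/8 (O = (1*(-⅛*(-1)))*(-31) = (1*(⅛))*(-31) = (⅛)*(-31) = -31/8 ≈ -3.8750)
√(O + 39422) = √(-31/8 + 39422) = √(315345/8) = √630690/4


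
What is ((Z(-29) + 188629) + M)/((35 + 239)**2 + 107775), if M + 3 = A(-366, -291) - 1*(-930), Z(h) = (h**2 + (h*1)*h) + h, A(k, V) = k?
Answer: 190843/182851 ≈ 1.0437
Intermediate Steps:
Z(h) = h + 2*h**2 (Z(h) = (h**2 + h*h) + h = (h**2 + h**2) + h = 2*h**2 + h = h + 2*h**2)
M = 561 (M = -3 + (-366 - 1*(-930)) = -3 + (-366 + 930) = -3 + 564 = 561)
((Z(-29) + 188629) + M)/((35 + 239)**2 + 107775) = ((-29*(1 + 2*(-29)) + 188629) + 561)/((35 + 239)**2 + 107775) = ((-29*(1 - 58) + 188629) + 561)/(274**2 + 107775) = ((-29*(-57) + 188629) + 561)/(75076 + 107775) = ((1653 + 188629) + 561)/182851 = (190282 + 561)*(1/182851) = 190843*(1/182851) = 190843/182851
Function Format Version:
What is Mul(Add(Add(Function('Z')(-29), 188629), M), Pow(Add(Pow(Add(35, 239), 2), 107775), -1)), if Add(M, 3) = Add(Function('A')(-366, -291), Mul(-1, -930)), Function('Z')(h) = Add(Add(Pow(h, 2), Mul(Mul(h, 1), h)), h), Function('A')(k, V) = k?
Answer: Rational(190843, 182851) ≈ 1.0437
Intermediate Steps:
Function('Z')(h) = Add(h, Mul(2, Pow(h, 2))) (Function('Z')(h) = Add(Add(Pow(h, 2), Mul(h, h)), h) = Add(Add(Pow(h, 2), Pow(h, 2)), h) = Add(Mul(2, Pow(h, 2)), h) = Add(h, Mul(2, Pow(h, 2))))
M = 561 (M = Add(-3, Add(-366, Mul(-1, -930))) = Add(-3, Add(-366, 930)) = Add(-3, 564) = 561)
Mul(Add(Add(Function('Z')(-29), 188629), M), Pow(Add(Pow(Add(35, 239), 2), 107775), -1)) = Mul(Add(Add(Mul(-29, Add(1, Mul(2, -29))), 188629), 561), Pow(Add(Pow(Add(35, 239), 2), 107775), -1)) = Mul(Add(Add(Mul(-29, Add(1, -58)), 188629), 561), Pow(Add(Pow(274, 2), 107775), -1)) = Mul(Add(Add(Mul(-29, -57), 188629), 561), Pow(Add(75076, 107775), -1)) = Mul(Add(Add(1653, 188629), 561), Pow(182851, -1)) = Mul(Add(190282, 561), Rational(1, 182851)) = Mul(190843, Rational(1, 182851)) = Rational(190843, 182851)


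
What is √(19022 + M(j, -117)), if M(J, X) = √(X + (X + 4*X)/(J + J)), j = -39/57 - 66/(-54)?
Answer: √(40250552 + 69*I*√621322)/46 ≈ 137.92 + 0.093182*I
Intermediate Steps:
j = 92/171 (j = -39*1/57 - 66*(-1/54) = -13/19 + 11/9 = 92/171 ≈ 0.53801)
M(J, X) = √(X + 5*X/(2*J)) (M(J, X) = √(X + (5*X)/((2*J))) = √(X + (5*X)*(1/(2*J))) = √(X + 5*X/(2*J)))
√(19022 + M(j, -117)) = √(19022 + √2*√(-117*(5 + 2*(92/171))/92/171)/2) = √(19022 + √2*√(-117*171/92*(5 + 184/171))/2) = √(19022 + √2*√(-117*171/92*1039/171)/2) = √(19022 + √2*√(-121563/92)/2) = √(19022 + √2*(3*I*√310661/46)/2) = √(19022 + 3*I*√621322/92)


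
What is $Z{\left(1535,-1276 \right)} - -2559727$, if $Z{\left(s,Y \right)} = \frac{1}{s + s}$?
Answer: $\frac{7858361891}{3070} \approx 2.5597 \cdot 10^{6}$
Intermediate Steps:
$Z{\left(s,Y \right)} = \frac{1}{2 s}$
$Z{\left(1535,-1276 \right)} - -2559727 = \frac{1}{2 \cdot 1535} - -2559727 = \frac{1}{2} \cdot \frac{1}{1535} + 2559727 = \frac{1}{3070} + 2559727 = \frac{7858361891}{3070}$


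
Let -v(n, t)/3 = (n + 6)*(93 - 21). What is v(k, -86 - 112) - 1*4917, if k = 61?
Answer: -19389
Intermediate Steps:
v(n, t) = -1296 - 216*n (v(n, t) = -3*(n + 6)*(93 - 21) = -3*(6 + n)*72 = -3*(432 + 72*n) = -1296 - 216*n)
v(k, -86 - 112) - 1*4917 = (-1296 - 216*61) - 1*4917 = (-1296 - 13176) - 4917 = -14472 - 4917 = -19389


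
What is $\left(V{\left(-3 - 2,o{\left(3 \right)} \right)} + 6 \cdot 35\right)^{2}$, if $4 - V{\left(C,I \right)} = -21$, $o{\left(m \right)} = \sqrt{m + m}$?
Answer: $55225$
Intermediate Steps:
$o{\left(m \right)} = \sqrt{2} \sqrt{m}$ ($o{\left(m \right)} = \sqrt{2 m} = \sqrt{2} \sqrt{m}$)
$V{\left(C,I \right)} = 25$ ($V{\left(C,I \right)} = 4 - -21 = 4 + 21 = 25$)
$\left(V{\left(-3 - 2,o{\left(3 \right)} \right)} + 6 \cdot 35\right)^{2} = \left(25 + 6 \cdot 35\right)^{2} = \left(25 + 210\right)^{2} = 235^{2} = 55225$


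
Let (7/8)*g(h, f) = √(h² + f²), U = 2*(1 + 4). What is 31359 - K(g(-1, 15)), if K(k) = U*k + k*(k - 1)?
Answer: 1522127/49 - 72*√226/7 ≈ 30909.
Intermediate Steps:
U = 10 (U = 2*5 = 10)
g(h, f) = 8*√(f² + h²)/7 (g(h, f) = 8*√(h² + f²)/7 = 8*√(f² + h²)/7)
K(k) = 10*k + k*(-1 + k) (K(k) = 10*k + k*(k - 1) = 10*k + k*(-1 + k))
31359 - K(g(-1, 15)) = 31359 - 8*√(15² + (-1)²)/7*(9 + 8*√(15² + (-1)²)/7) = 31359 - 8*√(225 + 1)/7*(9 + 8*√(225 + 1)/7) = 31359 - 8*√226/7*(9 + 8*√226/7) = 31359 - 8*√226*(9 + 8*√226/7)/7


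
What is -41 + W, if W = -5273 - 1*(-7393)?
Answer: 2079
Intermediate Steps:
W = 2120 (W = -5273 + 7393 = 2120)
-41 + W = -41 + 2120 = 2079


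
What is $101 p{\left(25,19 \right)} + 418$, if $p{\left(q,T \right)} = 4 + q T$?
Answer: $48797$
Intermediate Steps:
$p{\left(q,T \right)} = 4 + T q$
$101 p{\left(25,19 \right)} + 418 = 101 \left(4 + 19 \cdot 25\right) + 418 = 101 \left(4 + 475\right) + 418 = 101 \cdot 479 + 418 = 48379 + 418 = 48797$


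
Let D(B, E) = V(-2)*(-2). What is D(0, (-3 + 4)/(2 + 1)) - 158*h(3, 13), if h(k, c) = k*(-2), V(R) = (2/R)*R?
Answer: 944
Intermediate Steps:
V(R) = 2
h(k, c) = -2*k
D(B, E) = -4 (D(B, E) = 2*(-2) = -4)
D(0, (-3 + 4)/(2 + 1)) - 158*h(3, 13) = -4 - (-316)*3 = -4 - 158*(-6) = -4 + 948 = 944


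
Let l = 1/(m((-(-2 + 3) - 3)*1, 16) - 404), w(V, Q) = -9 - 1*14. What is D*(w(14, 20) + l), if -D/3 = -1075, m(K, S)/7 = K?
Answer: -10682275/144 ≈ -74183.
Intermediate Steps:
w(V, Q) = -23 (w(V, Q) = -9 - 14 = -23)
m(K, S) = 7*K
l = -1/432 (l = 1/(7*((-(-2 + 3) - 3)*1) - 404) = 1/(7*((-1*1 - 3)*1) - 404) = 1/(7*((-1 - 3)*1) - 404) = 1/(7*(-4*1) - 404) = 1/(7*(-4) - 404) = 1/(-28 - 404) = 1/(-432) = -1/432 ≈ -0.0023148)
D = 3225 (D = -3*(-1075) = 3225)
D*(w(14, 20) + l) = 3225*(-23 - 1/432) = 3225*(-9937/432) = -10682275/144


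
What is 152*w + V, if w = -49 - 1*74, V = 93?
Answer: -18603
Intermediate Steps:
w = -123 (w = -49 - 74 = -123)
152*w + V = 152*(-123) + 93 = -18696 + 93 = -18603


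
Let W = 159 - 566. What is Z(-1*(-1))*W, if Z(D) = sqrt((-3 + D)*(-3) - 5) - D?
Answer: 0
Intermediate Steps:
Z(D) = sqrt(4 - 3*D) - D (Z(D) = sqrt((9 - 3*D) - 5) - D = sqrt(4 - 3*D) - D)
W = -407
Z(-1*(-1))*W = (sqrt(4 - (-3)*(-1)) - (-1)*(-1))*(-407) = (sqrt(4 - 3*1) - 1*1)*(-407) = (sqrt(4 - 3) - 1)*(-407) = (sqrt(1) - 1)*(-407) = (1 - 1)*(-407) = 0*(-407) = 0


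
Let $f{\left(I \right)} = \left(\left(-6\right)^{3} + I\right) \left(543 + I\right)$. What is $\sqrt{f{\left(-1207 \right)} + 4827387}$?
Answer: $\sqrt{5772259} \approx 2402.6$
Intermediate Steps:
$f{\left(I \right)} = \left(-216 + I\right) \left(543 + I\right)$
$\sqrt{f{\left(-1207 \right)} + 4827387} = \sqrt{\left(-117288 + \left(-1207\right)^{2} + 327 \left(-1207\right)\right) + 4827387} = \sqrt{\left(-117288 + 1456849 - 394689\right) + 4827387} = \sqrt{944872 + 4827387} = \sqrt{5772259}$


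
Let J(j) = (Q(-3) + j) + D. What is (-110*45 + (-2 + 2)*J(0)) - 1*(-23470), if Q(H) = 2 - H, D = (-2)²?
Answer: 18520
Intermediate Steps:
D = 4
J(j) = 9 + j (J(j) = ((2 - 1*(-3)) + j) + 4 = ((2 + 3) + j) + 4 = (5 + j) + 4 = 9 + j)
(-110*45 + (-2 + 2)*J(0)) - 1*(-23470) = (-110*45 + (-2 + 2)*(9 + 0)) - 1*(-23470) = (-4950 + 0*9) + 23470 = (-4950 + 0) + 23470 = -4950 + 23470 = 18520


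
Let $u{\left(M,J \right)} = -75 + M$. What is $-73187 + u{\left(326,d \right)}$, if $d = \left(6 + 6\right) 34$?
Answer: $-72936$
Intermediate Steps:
$d = 408$ ($d = 12 \cdot 34 = 408$)
$-73187 + u{\left(326,d \right)} = -73187 + \left(-75 + 326\right) = -73187 + 251 = -72936$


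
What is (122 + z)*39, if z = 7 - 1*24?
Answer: 4095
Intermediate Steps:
z = -17 (z = 7 - 24 = -17)
(122 + z)*39 = (122 - 17)*39 = 105*39 = 4095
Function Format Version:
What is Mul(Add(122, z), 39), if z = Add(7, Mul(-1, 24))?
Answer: 4095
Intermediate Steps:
z = -17 (z = Add(7, -24) = -17)
Mul(Add(122, z), 39) = Mul(Add(122, -17), 39) = Mul(105, 39) = 4095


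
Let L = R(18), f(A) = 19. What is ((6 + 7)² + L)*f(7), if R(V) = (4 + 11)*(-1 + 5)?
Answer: 4351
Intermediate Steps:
R(V) = 60 (R(V) = 15*4 = 60)
L = 60
((6 + 7)² + L)*f(7) = ((6 + 7)² + 60)*19 = (13² + 60)*19 = (169 + 60)*19 = 229*19 = 4351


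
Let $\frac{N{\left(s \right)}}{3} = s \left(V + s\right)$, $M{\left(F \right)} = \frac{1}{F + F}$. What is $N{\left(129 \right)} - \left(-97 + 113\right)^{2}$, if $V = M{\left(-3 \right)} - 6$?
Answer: $\frac{94561}{2} \approx 47281.0$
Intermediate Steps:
$M{\left(F \right)} = \frac{1}{2 F}$
$V = - \frac{37}{6}$ ($V = \frac{1}{2 \left(-3\right)} - 6 = \frac{1}{2} \left(- \frac{1}{3}\right) - 6 = - \frac{1}{6} - 6 = - \frac{37}{6} \approx -6.1667$)
$N{\left(s \right)} = 3 s \left(- \frac{37}{6} + s\right)$
$N{\left(129 \right)} - \left(-97 + 113\right)^{2} = \frac{1}{2} \cdot 129 \left(-37 + 6 \cdot 129\right) - \left(-97 + 113\right)^{2} = \frac{1}{2} \cdot 129 \left(-37 + 774\right) - 16^{2} = \frac{1}{2} \cdot 129 \cdot 737 - 256 = \frac{95073}{2} - 256 = \frac{94561}{2}$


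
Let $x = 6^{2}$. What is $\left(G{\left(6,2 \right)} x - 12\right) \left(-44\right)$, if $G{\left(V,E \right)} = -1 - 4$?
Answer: $8448$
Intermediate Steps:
$G{\left(V,E \right)} = -5$ ($G{\left(V,E \right)} = -1 - 4 = -5$)
$x = 36$
$\left(G{\left(6,2 \right)} x - 12\right) \left(-44\right) = \left(\left(-5\right) 36 - 12\right) \left(-44\right) = \left(-180 - 12\right) \left(-44\right) = \left(-192\right) \left(-44\right) = 8448$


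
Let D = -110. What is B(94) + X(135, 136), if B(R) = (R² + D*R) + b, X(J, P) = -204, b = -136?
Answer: -1844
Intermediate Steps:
B(R) = -136 + R² - 110*R (B(R) = (R² - 110*R) - 136 = -136 + R² - 110*R)
B(94) + X(135, 136) = (-136 + 94² - 110*94) - 204 = (-136 + 8836 - 10340) - 204 = -1640 - 204 = -1844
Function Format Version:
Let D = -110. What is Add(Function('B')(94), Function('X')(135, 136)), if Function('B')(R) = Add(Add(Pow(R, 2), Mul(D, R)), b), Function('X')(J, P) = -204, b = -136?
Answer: -1844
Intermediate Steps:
Function('B')(R) = Add(-136, Pow(R, 2), Mul(-110, R)) (Function('B')(R) = Add(Add(Pow(R, 2), Mul(-110, R)), -136) = Add(-136, Pow(R, 2), Mul(-110, R)))
Add(Function('B')(94), Function('X')(135, 136)) = Add(Add(-136, Pow(94, 2), Mul(-110, 94)), -204) = Add(Add(-136, 8836, -10340), -204) = Add(-1640, -204) = -1844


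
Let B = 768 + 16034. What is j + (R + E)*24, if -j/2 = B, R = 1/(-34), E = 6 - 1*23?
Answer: -578216/17 ≈ -34013.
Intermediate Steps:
E = -17 (E = 6 - 23 = -17)
R = -1/34 ≈ -0.029412
B = 16802
j = -33604 (j = -2*16802 = -33604)
j + (R + E)*24 = -33604 + (-1/34 - 17)*24 = -33604 - 579/34*24 = -33604 - 6948/17 = -578216/17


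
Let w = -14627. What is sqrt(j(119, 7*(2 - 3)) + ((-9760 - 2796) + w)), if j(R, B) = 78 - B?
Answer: I*sqrt(27098) ≈ 164.61*I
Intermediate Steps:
sqrt(j(119, 7*(2 - 3)) + ((-9760 - 2796) + w)) = sqrt((78 - 7*(2 - 3)) + ((-9760 - 2796) - 14627)) = sqrt((78 - 7*(-1)) + (-12556 - 14627)) = sqrt((78 - 1*(-7)) - 27183) = sqrt((78 + 7) - 27183) = sqrt(85 - 27183) = sqrt(-27098) = I*sqrt(27098)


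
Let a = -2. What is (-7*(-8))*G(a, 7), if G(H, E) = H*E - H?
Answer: -672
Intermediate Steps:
G(H, E) = -H + E*H (G(H, E) = E*H - H = -H + E*H)
(-7*(-8))*G(a, 7) = (-7*(-8))*(-2*(-1 + 7)) = 56*(-2*6) = 56*(-12) = -672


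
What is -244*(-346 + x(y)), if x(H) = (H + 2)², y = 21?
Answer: -44652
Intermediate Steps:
x(H) = (2 + H)²
-244*(-346 + x(y)) = -244*(-346 + (2 + 21)²) = -244*(-346 + 23²) = -244*(-346 + 529) = -244*183 = -44652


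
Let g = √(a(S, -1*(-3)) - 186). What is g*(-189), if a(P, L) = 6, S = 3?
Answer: -1134*I*√5 ≈ -2535.7*I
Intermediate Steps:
g = 6*I*√5 (g = √(6 - 186) = √(-180) = 6*I*√5 ≈ 13.416*I)
g*(-189) = (6*I*√5)*(-189) = -1134*I*√5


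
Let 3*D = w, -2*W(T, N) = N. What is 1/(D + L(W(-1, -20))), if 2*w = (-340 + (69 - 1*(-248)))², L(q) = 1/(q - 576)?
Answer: 849/74852 ≈ 0.011342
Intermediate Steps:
W(T, N) = -N/2
L(q) = 1/(-576 + q)
w = 529/2 (w = (-340 + (69 - 1*(-248)))²/2 = (-340 + (69 + 248))²/2 = (-340 + 317)²/2 = (½)*(-23)² = (½)*529 = 529/2 ≈ 264.50)
D = 529/6 (D = (⅓)*(529/2) = 529/6 ≈ 88.167)
1/(D + L(W(-1, -20))) = 1/(529/6 + 1/(-576 - ½*(-20))) = 1/(529/6 + 1/(-576 + 10)) = 1/(529/6 + 1/(-566)) = 1/(529/6 - 1/566) = 1/(74852/849) = 849/74852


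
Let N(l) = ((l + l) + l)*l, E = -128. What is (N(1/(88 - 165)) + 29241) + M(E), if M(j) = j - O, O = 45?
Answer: 172344175/5929 ≈ 29068.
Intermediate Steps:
M(j) = -45 + j (M(j) = j - 1*45 = j - 45 = -45 + j)
N(l) = 3*l² (N(l) = (2*l + l)*l = (3*l)*l = 3*l²)
(N(1/(88 - 165)) + 29241) + M(E) = (3*(1/(88 - 165))² + 29241) + (-45 - 128) = (3*(1/(-77))² + 29241) - 173 = (3*(-1/77)² + 29241) - 173 = (3*(1/5929) + 29241) - 173 = (3/5929 + 29241) - 173 = 173369892/5929 - 173 = 172344175/5929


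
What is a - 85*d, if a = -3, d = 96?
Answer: -8163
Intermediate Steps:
a - 85*d = -3 - 85*96 = -3 - 8160 = -8163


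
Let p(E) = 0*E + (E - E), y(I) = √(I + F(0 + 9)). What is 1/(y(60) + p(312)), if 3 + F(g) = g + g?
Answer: √3/15 ≈ 0.11547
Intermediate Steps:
F(g) = -3 + 2*g (F(g) = -3 + (g + g) = -3 + 2*g)
y(I) = √(15 + I) (y(I) = √(I + (-3 + 2*(0 + 9))) = √(I + (-3 + 2*9)) = √(I + (-3 + 18)) = √(I + 15) = √(15 + I))
p(E) = 0 (p(E) = 0 + 0 = 0)
1/(y(60) + p(312)) = 1/(√(15 + 60) + 0) = 1/(√75 + 0) = 1/(5*√3 + 0) = 1/(5*√3) = √3/15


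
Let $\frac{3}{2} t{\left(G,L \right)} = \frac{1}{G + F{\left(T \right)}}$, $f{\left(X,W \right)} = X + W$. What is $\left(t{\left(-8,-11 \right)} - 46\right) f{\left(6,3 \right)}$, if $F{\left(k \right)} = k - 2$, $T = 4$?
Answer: $-415$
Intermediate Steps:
$f{\left(X,W \right)} = W + X$
$F{\left(k \right)} = -2 + k$ ($F{\left(k \right)} = k - 2 = -2 + k$)
$t{\left(G,L \right)} = \frac{2}{3 \left(2 + G\right)}$ ($t{\left(G,L \right)} = \frac{2}{3 \left(G + \left(-2 + 4\right)\right)} = \frac{2}{3 \left(G + 2\right)} = \frac{2}{3 \left(2 + G\right)}$)
$\left(t{\left(-8,-11 \right)} - 46\right) f{\left(6,3 \right)} = \left(\frac{2}{3 \left(2 - 8\right)} - 46\right) \left(3 + 6\right) = \left(\frac{2}{3 \left(-6\right)} - 46\right) 9 = \left(\frac{2}{3} \left(- \frac{1}{6}\right) - 46\right) 9 = \left(- \frac{1}{9} - 46\right) 9 = \left(- \frac{415}{9}\right) 9 = -415$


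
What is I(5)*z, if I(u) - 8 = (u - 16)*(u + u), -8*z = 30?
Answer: 765/2 ≈ 382.50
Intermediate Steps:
z = -15/4 (z = -⅛*30 = -15/4 ≈ -3.7500)
I(u) = 8 + 2*u*(-16 + u) (I(u) = 8 + (u - 16)*(u + u) = 8 + (-16 + u)*(2*u) = 8 + 2*u*(-16 + u))
I(5)*z = (8 - 32*5 + 2*5²)*(-15/4) = (8 - 160 + 2*25)*(-15/4) = (8 - 160 + 50)*(-15/4) = -102*(-15/4) = 765/2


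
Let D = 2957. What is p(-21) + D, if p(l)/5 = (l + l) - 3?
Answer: 2732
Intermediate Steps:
p(l) = -15 + 10*l (p(l) = 5*((l + l) - 3) = 5*(2*l - 3) = 5*(-3 + 2*l) = -15 + 10*l)
p(-21) + D = (-15 + 10*(-21)) + 2957 = (-15 - 210) + 2957 = -225 + 2957 = 2732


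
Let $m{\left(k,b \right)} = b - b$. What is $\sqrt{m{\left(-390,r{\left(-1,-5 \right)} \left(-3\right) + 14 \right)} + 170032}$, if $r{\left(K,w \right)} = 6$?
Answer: $4 \sqrt{10627} \approx 412.35$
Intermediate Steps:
$m{\left(k,b \right)} = 0$
$\sqrt{m{\left(-390,r{\left(-1,-5 \right)} \left(-3\right) + 14 \right)} + 170032} = \sqrt{0 + 170032} = \sqrt{170032} = 4 \sqrt{10627}$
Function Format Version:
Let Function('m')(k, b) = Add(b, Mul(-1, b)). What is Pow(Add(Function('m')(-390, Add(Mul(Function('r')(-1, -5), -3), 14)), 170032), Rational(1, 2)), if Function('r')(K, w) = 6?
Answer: Mul(4, Pow(10627, Rational(1, 2))) ≈ 412.35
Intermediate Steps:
Function('m')(k, b) = 0
Pow(Add(Function('m')(-390, Add(Mul(Function('r')(-1, -5), -3), 14)), 170032), Rational(1, 2)) = Pow(Add(0, 170032), Rational(1, 2)) = Pow(170032, Rational(1, 2)) = Mul(4, Pow(10627, Rational(1, 2)))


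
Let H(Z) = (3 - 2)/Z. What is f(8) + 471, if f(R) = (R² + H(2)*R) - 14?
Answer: 525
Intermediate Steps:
H(Z) = 1/Z
f(R) = -14 + R² + R/2 (f(R) = (R² + R/2) - 14 = -14 + R² + R/2)
f(8) + 471 = (-14 + 8² + (½)*8) + 471 = (-14 + 64 + 4) + 471 = 54 + 471 = 525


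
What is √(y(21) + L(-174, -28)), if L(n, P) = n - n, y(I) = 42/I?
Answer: √2 ≈ 1.4142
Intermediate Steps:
L(n, P) = 0
√(y(21) + L(-174, -28)) = √(42/21 + 0) = √(42*(1/21) + 0) = √(2 + 0) = √2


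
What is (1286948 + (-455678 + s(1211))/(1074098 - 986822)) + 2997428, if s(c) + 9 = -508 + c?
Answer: 93480686198/21819 ≈ 4.2844e+6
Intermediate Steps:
s(c) = -517 + c (s(c) = -9 + (-508 + c) = -517 + c)
(1286948 + (-455678 + s(1211))/(1074098 - 986822)) + 2997428 = (1286948 + (-455678 + (-517 + 1211))/(1074098 - 986822)) + 2997428 = (1286948 + (-455678 + 694)/87276) + 2997428 = (1286948 - 454984*1/87276) + 2997428 = (1286948 - 113746/21819) + 2997428 = 28079804666/21819 + 2997428 = 93480686198/21819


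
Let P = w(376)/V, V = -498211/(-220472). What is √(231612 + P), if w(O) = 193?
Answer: 2*√293421361403873/71173 ≈ 481.35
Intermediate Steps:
V = 71173/31496 (V = -498211*(-1/220472) = 71173/31496 ≈ 2.2597)
P = 6078728/71173 (P = 193/(71173/31496) = 193*(31496/71173) = 6078728/71173 ≈ 85.408)
√(231612 + P) = √(231612 + 6078728/71173) = √(16490599604/71173) = 2*√293421361403873/71173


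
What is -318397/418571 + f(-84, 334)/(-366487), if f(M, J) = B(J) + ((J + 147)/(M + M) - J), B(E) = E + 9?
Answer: -19604076251653/25771339452936 ≈ -0.76069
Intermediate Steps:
B(E) = 9 + E
f(M, J) = 9 + (147 + J)/(2*M) (f(M, J) = (9 + J) + ((J + 147)/(M + M) - J) = (9 + J) + ((147 + J)/((2*M)) - J) = (9 + J) + ((147 + J)*(1/(2*M)) - J) = (9 + J) + ((147 + J)/(2*M) - J) = (9 + J) + (-J + (147 + J)/(2*M)) = 9 + (147 + J)/(2*M))
-318397/418571 + f(-84, 334)/(-366487) = -318397/418571 + ((½)*(147 + 334 + 18*(-84))/(-84))/(-366487) = -318397*1/418571 + ((½)*(-1/84)*(147 + 334 - 1512))*(-1/366487) = -318397/418571 + ((½)*(-1/84)*(-1031))*(-1/366487) = -318397/418571 + (1031/168)*(-1/366487) = -318397/418571 - 1031/61569816 = -19604076251653/25771339452936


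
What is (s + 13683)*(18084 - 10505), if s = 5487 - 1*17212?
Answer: 14839682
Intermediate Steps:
s = -11725 (s = 5487 - 17212 = -11725)
(s + 13683)*(18084 - 10505) = (-11725 + 13683)*(18084 - 10505) = 1958*7579 = 14839682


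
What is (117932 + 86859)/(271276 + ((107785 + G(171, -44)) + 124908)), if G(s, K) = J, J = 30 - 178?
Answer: 204791/503821 ≈ 0.40648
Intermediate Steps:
J = -148
G(s, K) = -148
(117932 + 86859)/(271276 + ((107785 + G(171, -44)) + 124908)) = (117932 + 86859)/(271276 + ((107785 - 148) + 124908)) = 204791/(271276 + (107637 + 124908)) = 204791/(271276 + 232545) = 204791/503821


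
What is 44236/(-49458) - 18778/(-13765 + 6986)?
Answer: 314423240/167637891 ≈ 1.8756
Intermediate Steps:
44236/(-49458) - 18778/(-13765 + 6986) = 44236*(-1/49458) - 18778/(-6779) = -22118/24729 - 18778*(-1/6779) = -22118/24729 + 18778/6779 = 314423240/167637891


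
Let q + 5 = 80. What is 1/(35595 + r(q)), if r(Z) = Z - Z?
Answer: 1/35595 ≈ 2.8094e-5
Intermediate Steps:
q = 75 (q = -5 + 80 = 75)
r(Z) = 0
1/(35595 + r(q)) = 1/(35595 + 0) = 1/35595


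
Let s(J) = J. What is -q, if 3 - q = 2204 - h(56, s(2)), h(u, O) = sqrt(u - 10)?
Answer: 2201 - sqrt(46) ≈ 2194.2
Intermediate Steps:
h(u, O) = sqrt(-10 + u)
q = -2201 + sqrt(46) (q = 3 - (2204 - sqrt(-10 + 56)) = 3 - (2204 - sqrt(46)) = 3 + (-2204 + sqrt(46)) = -2201 + sqrt(46) ≈ -2194.2)
-q = -(-2201 + sqrt(46)) = 2201 - sqrt(46)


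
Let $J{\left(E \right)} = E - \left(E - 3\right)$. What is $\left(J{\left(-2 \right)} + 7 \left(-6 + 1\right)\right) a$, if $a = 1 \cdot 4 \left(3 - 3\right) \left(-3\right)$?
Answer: $0$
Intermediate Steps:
$J{\left(E \right)} = 3$ ($J{\left(E \right)} = E - \left(E - 3\right) = E - \left(-3 + E\right) = 3$)
$a = 0$ ($a = 1 \cdot 4 \cdot 0 \left(-3\right) = 1 \cdot 0 \left(-3\right) = 0 \left(-3\right) = 0$)
$\left(J{\left(-2 \right)} + 7 \left(-6 + 1\right)\right) a = \left(3 + 7 \left(-6 + 1\right)\right) 0 = \left(3 + 7 \left(-5\right)\right) 0 = \left(3 - 35\right) 0 = \left(-32\right) 0 = 0$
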